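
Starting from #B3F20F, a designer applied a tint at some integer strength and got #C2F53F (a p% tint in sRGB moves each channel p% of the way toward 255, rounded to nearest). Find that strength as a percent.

20%

#B3F20F is rgb(179, 242, 15); #C2F53F is rgb(194, 245, 63).
On the B channel (widest range): 63 ≈ 15 + (p/100)(255 − 15), so p ≈ 100×(63 − 15)/(255 − 15) = 4800/240 = 20.00.
p = 20 reproduces all three channels after rounding.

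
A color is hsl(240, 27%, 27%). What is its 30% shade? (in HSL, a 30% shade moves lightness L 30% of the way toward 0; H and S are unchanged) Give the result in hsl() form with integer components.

hsl(240, 27%, 19%)

L moves 30% from 27 toward 0: 27 − 8.1 = 18.9 → 19.
H and S are unchanged.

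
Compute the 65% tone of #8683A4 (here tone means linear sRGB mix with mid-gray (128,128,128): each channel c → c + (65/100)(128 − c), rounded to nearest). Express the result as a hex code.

#8683A4 is rgb(134, 131, 164).
A 65% tone moves each channel 65% toward 128:
  R: 134 + 0.65×(128−134) = 134 − 3.9 = 130.1 → 130
  G: 131 + 0.65×(128−131) = 131 − 1.95 = 129.05 → 129
  B: 164 + 0.65×(128−164) = 164 − 23.4 = 140.6 → 141
rgb(130, 129, 141) = #82818D.

#82818D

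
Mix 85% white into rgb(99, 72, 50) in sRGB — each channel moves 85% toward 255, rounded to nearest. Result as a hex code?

Lerp each channel 85% toward 255:
  R: 99 + 132.6 = 231.6 → 232
  G: 72 + 155.55 = 227.55 → 228
  B: 50 + 0.85×(255−50) = 50 + 174.25 = 224.25 → 224
rgb(232, 228, 224) = #E8E4E0.

#E8E4E0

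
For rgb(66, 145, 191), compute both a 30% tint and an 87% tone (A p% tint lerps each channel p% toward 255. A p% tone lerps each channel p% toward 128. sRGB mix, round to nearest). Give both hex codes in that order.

30% tint:
  R: 66 + 56.7 = 122.7 → 123
  G: 145 + 0.3×(255−145) = 145 + 33 = 178 → 178
  B: 191 + 19.2 = 210.2 → 210
  → #7BB2D2
87% tone:
  R: 66 + 53.94 = 119.94 → 120
  G: 145 + 0.87×(128−145) = 145 − 14.79 = 130.21 → 130
  B: 191 + 0.87×(128−191) = 191 − 54.81 = 136.19 → 136
  → #788288

#7BB2D2, #788288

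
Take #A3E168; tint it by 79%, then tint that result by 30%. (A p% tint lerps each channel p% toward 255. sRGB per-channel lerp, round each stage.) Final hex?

#A3E168 is rgb(163, 225, 104).
Per channel, c → c + 0.79(255 − c):
  R: 163 + 72.68 = 235.68 → 236
  G: 225 + 0.79×(255−225) = 225 + 23.7 = 248.7 → 249
  B: 104 + 0.79×(255−104) = 104 + 119.29 = 223.29 → 223
After the tint: rgb(236, 249, 223) = #ECF9DF.
Lerp each channel 30% toward 255:
  R: 236 + 0.3×(255−236) = 236 + 5.7 = 241.7 → 242
  G: 249 + 0.3×(255−249) = 249 + 1.8 = 250.8 → 251
  B: 223 + 0.3×(255−223) = 223 + 9.6 = 232.6 → 233
rgb(242, 251, 233) = #F2FBE9.

#F2FBE9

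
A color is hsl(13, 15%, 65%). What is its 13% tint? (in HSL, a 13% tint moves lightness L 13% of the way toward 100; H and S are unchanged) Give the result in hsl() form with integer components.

L moves 13% from 65 toward 100: 65 + 4.55 = 69.55 → 70.
H and S are unchanged.

hsl(13, 15%, 70%)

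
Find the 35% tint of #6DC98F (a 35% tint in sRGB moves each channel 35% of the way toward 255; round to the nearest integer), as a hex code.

#A0DCB6

#6DC98F is rgb(109, 201, 143).
Lerp each channel 35% toward 255:
  R: 109 + 0.35×(255−109) = 109 + 51.1 = 160.1 → 160
  G: 201 + 0.35×(255−201) = 201 + 18.9 = 219.9 → 220
  B: 143 + 0.35×(255−143) = 143 + 39.2 = 182.2 → 182
rgb(160, 220, 182) = #A0DCB6.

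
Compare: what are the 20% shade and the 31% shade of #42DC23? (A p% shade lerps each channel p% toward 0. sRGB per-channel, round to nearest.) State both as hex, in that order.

#35B01C, #2E9818

#42DC23 is rgb(66, 220, 35).
20% shade:
  R: 66 + 0.2×(0−66) = 66 − 13.2 = 52.8 → 53
  G: 220 − 44 = 176 → 176
  B: 35 + 0.2×(0−35) = 35 − 7 = 28 → 28
  → #35B01C
31% shade:
  R: 66 + 0.31×(0−66) = 66 − 20.46 = 45.54 → 46
  G: 220 − 68.2 = 151.8 → 152
  B: 35 − 10.85 = 24.15 → 24
  → #2E9818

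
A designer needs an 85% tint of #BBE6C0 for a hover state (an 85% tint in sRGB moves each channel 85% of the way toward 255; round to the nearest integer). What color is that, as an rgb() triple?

rgb(245, 251, 246)

#BBE6C0 is rgb(187, 230, 192).
Lerp each channel 85% toward 255:
  R: 187 + 0.85×(255−187) = 187 + 57.8 = 244.8 → 245
  G: 230 + 21.25 = 251.25 → 251
  B: 192 + 0.85×(255−192) = 192 + 53.55 = 245.55 → 246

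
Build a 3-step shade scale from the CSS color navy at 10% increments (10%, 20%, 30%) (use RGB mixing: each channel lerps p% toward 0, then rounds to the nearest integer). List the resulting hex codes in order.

#000073, #000066, #00005A

CSS navy is rgb(0, 0, 128).
10%: (0→0, 0→0, 128 − 12.8 = 115.2→115) → #000073
20%: (0→0, 0→0, 128 − 25.6 = 102.4→102) → #000066
30%: (0→0, 0→0, 128 − 38.4 = 89.6→90) → #00005A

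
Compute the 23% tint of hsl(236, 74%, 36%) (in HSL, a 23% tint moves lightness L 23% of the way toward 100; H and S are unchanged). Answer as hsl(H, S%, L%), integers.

L moves 23% from 36 toward 100: 36 + 14.72 = 50.72 → 51.
H and S are unchanged.

hsl(236, 74%, 51%)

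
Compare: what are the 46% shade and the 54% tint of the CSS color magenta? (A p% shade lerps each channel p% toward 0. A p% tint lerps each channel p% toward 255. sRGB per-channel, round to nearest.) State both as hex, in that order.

CSS magenta is rgb(255, 0, 255).
46% shade:
  R: 255 − 117.3 = 137.7 → 138
  G: 0 + 0 = 0 → 0
  B: 255 + 0.46×(0−255) = 255 − 117.3 = 137.7 → 138
  → #8A008A
54% tint:
  R: 255 + 0.54×(255−255) = 255 + 0 = 255 → 255
  G: 0 + 0.54×(255−0) = 0 + 137.7 = 137.7 → 138
  B: 255 + 0.54×(255−255) = 255 + 0 = 255 → 255
  → #FF8AFF

#8A008A, #FF8AFF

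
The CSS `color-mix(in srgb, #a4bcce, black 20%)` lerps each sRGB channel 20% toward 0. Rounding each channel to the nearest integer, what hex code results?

#8396a5

#a4bcce is rgb(164, 188, 206).
Per channel, c → c + 0.2(0 − c):
  R: 164 + 0.2×(0−164) = 164 − 32.8 = 131.2 → 131
  G: 188 + 0.2×(0−188) = 188 − 37.6 = 150.4 → 150
  B: 206 − 41.2 = 164.8 → 165
rgb(131, 150, 165) = #8396a5.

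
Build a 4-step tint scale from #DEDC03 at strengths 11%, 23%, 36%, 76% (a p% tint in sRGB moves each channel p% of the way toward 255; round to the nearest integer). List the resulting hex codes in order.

#E2E01F, #E6E43D, #EAE95E, #F7F7C3

#DEDC03 is rgb(222, 220, 3).
11%: (222 + 3.63 = 225.63→226, 220 + 3.85 = 223.85→224, 3 + 27.72 = 30.72→31) → #E2E01F
23%: (222 + 7.59 = 229.59→230, 220 + 8.05 = 228.05→228, 3 + 57.96 = 60.96→61) → #E6E43D
36%: (222 + 11.88 = 233.88→234, 220 + 12.6 = 232.6→233, 3 + 90.72 = 93.72→94) → #EAE95E
76%: (222 + 25.08 = 247.08→247, 220 + 26.6 = 246.6→247, 3 + 191.52 = 194.52→195) → #F7F7C3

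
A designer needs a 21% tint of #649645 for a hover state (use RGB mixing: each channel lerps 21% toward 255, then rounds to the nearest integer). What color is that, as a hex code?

#85ac6c

#649645 is rgb(100, 150, 69).
Lerp each channel 21% toward 255:
  R: 100 + 0.21×(255−100) = 100 + 32.55 = 132.55 → 133
  G: 150 + 22.05 = 172.05 → 172
  B: 69 + 0.21×(255−69) = 69 + 39.06 = 108.06 → 108
rgb(133, 172, 108) = #85ac6c.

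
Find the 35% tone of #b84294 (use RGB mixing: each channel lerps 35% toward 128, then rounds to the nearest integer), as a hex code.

#b84294 is rgb(184, 66, 148).
A 35% tone moves each channel 35% toward 128:
  R: 184 − 19.6 = 164.4 → 164
  G: 66 + 0.35×(128−66) = 66 + 21.7 = 87.7 → 88
  B: 148 + 0.35×(128−148) = 148 − 7 = 141 → 141
rgb(164, 88, 141) = #a4588d.

#a4588d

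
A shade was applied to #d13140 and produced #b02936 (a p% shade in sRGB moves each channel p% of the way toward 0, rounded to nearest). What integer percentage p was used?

16%

#d13140 is rgb(209, 49, 64); #b02936 is rgb(176, 41, 54).
On the R channel (widest range): 176 ≈ 209 + (p/100)(0 − 209), so p ≈ 100×(176 − 209)/(0 − 209) = -3300/-209 = 15.79.
p = 16 reproduces all three channels after rounding.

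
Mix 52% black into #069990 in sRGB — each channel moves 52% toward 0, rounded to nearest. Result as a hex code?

#034945

#069990 is rgb(6, 153, 144).
A 52% shade moves each channel 52% toward 0:
  R: 6 − 3.12 = 2.88 → 3
  G: 153 − 79.56 = 73.44 → 73
  B: 144 + 0.52×(0−144) = 144 − 74.88 = 69.12 → 69
rgb(3, 73, 69) = #034945.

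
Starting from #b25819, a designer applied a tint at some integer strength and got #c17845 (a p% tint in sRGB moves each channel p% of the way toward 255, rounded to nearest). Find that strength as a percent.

#b25819 is rgb(178, 88, 25); #c17845 is rgb(193, 120, 69).
On the B channel (widest range): 69 ≈ 25 + (p/100)(255 − 25), so p ≈ 100×(69 − 25)/(255 − 25) = 4400/230 = 19.13.
p = 19 reproduces all three channels after rounding.

19%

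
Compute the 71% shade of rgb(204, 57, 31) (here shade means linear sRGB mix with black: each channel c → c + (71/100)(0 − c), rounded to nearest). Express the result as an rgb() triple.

rgb(59, 17, 9)

Per channel, c → c + 0.71(0 − c):
  R: 204 + 0.71×(0−204) = 204 − 144.84 = 59.16 → 59
  G: 57 − 40.47 = 16.53 → 17
  B: 31 − 22.01 = 8.99 → 9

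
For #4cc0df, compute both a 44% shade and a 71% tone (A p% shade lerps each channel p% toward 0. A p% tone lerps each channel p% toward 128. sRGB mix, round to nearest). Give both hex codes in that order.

#2b6c7d, #71939c

#4cc0df is rgb(76, 192, 223).
44% shade:
  R: 76 + 0.44×(0−76) = 76 − 33.44 = 42.56 → 43
  G: 192 + 0.44×(0−192) = 192 − 84.48 = 107.52 → 108
  B: 223 + 0.44×(0−223) = 223 − 98.12 = 124.88 → 125
  → #2b6c7d
71% tone:
  R: 76 + 36.92 = 112.92 → 113
  G: 192 − 45.44 = 146.56 → 147
  B: 223 − 67.45 = 155.55 → 156
  → #71939c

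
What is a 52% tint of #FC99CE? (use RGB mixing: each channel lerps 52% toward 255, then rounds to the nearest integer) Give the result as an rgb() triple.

rgb(254, 206, 231)

#FC99CE is rgb(252, 153, 206).
A 52% tint moves each channel 52% toward 255:
  R: 252 + 1.56 = 253.56 → 254
  G: 153 + 0.52×(255−153) = 153 + 53.04 = 206.04 → 206
  B: 206 + 0.52×(255−206) = 206 + 25.48 = 231.48 → 231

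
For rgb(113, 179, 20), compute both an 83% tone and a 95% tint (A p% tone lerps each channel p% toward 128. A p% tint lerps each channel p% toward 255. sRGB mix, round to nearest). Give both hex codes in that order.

83% tone:
  R: 113 + 12.45 = 125.45 → 125
  G: 179 + 0.83×(128−179) = 179 − 42.33 = 136.67 → 137
  B: 20 + 89.64 = 109.64 → 110
  → #7D896E
95% tint:
  R: 113 + 0.95×(255−113) = 113 + 134.9 = 247.9 → 248
  G: 179 + 0.95×(255−179) = 179 + 72.2 = 251.2 → 251
  B: 20 + 223.25 = 243.25 → 243
  → #F8FBF3

#7D896E, #F8FBF3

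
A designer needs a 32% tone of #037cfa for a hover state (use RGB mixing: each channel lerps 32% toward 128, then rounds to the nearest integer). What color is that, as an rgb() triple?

rgb(43, 125, 211)

#037cfa is rgb(3, 124, 250).
Lerp each channel 32% toward 128:
  R: 3 + 40 = 43 → 43
  G: 124 + 0.32×(128−124) = 124 + 1.28 = 125.28 → 125
  B: 250 − 39.04 = 210.96 → 211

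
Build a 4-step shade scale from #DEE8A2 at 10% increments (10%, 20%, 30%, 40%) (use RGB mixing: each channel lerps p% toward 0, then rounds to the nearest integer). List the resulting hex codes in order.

#DEE8A2 is rgb(222, 232, 162).
10%: (222 − 22.2 = 199.8→200, 232 − 23.2 = 208.8→209, 162 − 16.2 = 145.8→146) → #C8D192
20%: (222 − 44.4 = 177.6→178, 232 − 46.4 = 185.6→186, 162 − 32.4 = 129.6→130) → #B2BA82
30%: (222 − 66.6 = 155.4→155, 232 − 69.6 = 162.4→162, 162 − 48.6 = 113.4→113) → #9BA271
40%: (222 − 88.8 = 133.2→133, 232 − 92.8 = 139.2→139, 162 − 64.8 = 97.2→97) → #858B61

#C8D192, #B2BA82, #9BA271, #858B61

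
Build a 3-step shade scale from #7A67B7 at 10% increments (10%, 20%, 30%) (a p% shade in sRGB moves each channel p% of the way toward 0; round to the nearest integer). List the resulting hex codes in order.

#7A67B7 is rgb(122, 103, 183).
10%: (122 − 12.2 = 109.8→110, 103 − 10.3 = 92.7→93, 183 − 18.3 = 164.7→165) → #6E5DA5
20%: (122 − 24.4 = 97.6→98, 103 − 20.6 = 82.4→82, 183 − 36.6 = 146.4→146) → #625292
30%: (122 − 36.6 = 85.4→85, 103 − 30.9 = 72.1→72, 183 − 54.9 = 128.1→128) → #554880

#6E5DA5, #625292, #554880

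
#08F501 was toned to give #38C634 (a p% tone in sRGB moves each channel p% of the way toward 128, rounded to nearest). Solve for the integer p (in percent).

#08F501 is rgb(8, 245, 1); #38C634 is rgb(56, 198, 52).
On the B channel (widest range): 52 ≈ 1 + (p/100)(128 − 1), so p ≈ 100×(52 − 1)/(128 − 1) = 5100/127 = 40.16.
p = 40 reproduces all three channels after rounding.

40%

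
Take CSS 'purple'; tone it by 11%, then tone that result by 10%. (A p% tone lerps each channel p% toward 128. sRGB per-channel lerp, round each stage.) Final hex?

CSS purple is rgb(128, 0, 128).
Lerp each channel 11% toward 128:
  R: 128 + 0.11×(128−128) = 128 + 0 = 128 → 128
  G: 0 + 14.08 = 14.08 → 14
  B: 128 + 0.11×(128−128) = 128 + 0 = 128 → 128
After the tone: rgb(128, 14, 128) = #800e80.
Per channel, c → c + 0.1(128 − c):
  R: 128 + 0 = 128 → 128
  G: 14 + 11.4 = 25.4 → 25
  B: 128 + 0 = 128 → 128
rgb(128, 25, 128) = #801980.

#801980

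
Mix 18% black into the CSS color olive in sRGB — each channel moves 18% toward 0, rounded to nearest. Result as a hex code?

#696900

CSS olive is rgb(128, 128, 0).
Lerp each channel 18% toward 0:
  R: 128 + 0.18×(0−128) = 128 − 23.04 = 104.96 → 105
  G: 128 + 0.18×(0−128) = 128 − 23.04 = 104.96 → 105
  B: 0 + 0 = 0 → 0
rgb(105, 105, 0) = #696900.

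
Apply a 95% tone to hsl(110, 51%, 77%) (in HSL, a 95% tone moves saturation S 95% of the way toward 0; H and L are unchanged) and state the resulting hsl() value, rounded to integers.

hsl(110, 3%, 77%)

S moves 95% from 51 toward 0: 51 − 48.45 = 2.55 → 3.
H and L are unchanged.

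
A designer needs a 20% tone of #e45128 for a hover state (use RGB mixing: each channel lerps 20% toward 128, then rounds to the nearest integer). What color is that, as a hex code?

#d05a3a

#e45128 is rgb(228, 81, 40).
Lerp each channel 20% toward 128:
  R: 228 + 0.2×(128−228) = 228 − 20 = 208 → 208
  G: 81 + 0.2×(128−81) = 81 + 9.4 = 90.4 → 90
  B: 40 + 17.6 = 57.6 → 58
rgb(208, 90, 58) = #d05a3a.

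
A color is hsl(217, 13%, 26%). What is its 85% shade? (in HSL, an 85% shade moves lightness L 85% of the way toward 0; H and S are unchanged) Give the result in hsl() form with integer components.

hsl(217, 13%, 4%)

L moves 85% from 26 toward 0: 26 − 22.1 = 3.9 → 4.
H and S are unchanged.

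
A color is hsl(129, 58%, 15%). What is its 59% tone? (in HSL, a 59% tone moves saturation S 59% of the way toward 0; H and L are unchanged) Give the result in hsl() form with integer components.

S moves 59% from 58 toward 0: 58 − 34.22 = 23.78 → 24.
H and L are unchanged.

hsl(129, 24%, 15%)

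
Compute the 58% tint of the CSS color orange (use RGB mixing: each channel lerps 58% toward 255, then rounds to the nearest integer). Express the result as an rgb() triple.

rgb(255, 217, 148)

CSS orange is rgb(255, 165, 0).
Per channel, c → c + 0.58(255 − c):
  R: 255 + 0 = 255 → 255
  G: 165 + 0.58×(255−165) = 165 + 52.2 = 217.2 → 217
  B: 0 + 0.58×(255−0) = 0 + 147.9 = 147.9 → 148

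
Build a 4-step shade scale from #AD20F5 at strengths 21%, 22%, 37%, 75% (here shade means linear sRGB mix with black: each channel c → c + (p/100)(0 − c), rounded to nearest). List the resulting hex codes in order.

#8919C2, #8719BF, #6D149A, #2B083D

#AD20F5 is rgb(173, 32, 245).
21%: (173 − 36.33 = 136.67→137, 32 − 6.72 = 25.28→25, 245 − 51.45 = 193.55→194) → #8919C2
22%: (173 − 38.06 = 134.94→135, 32 − 7.04 = 24.96→25, 245 − 53.9 = 191.1→191) → #8719BF
37%: (173 − 64.01 = 108.99→109, 32 − 11.84 = 20.16→20, 245 − 90.65 = 154.35→154) → #6D149A
75%: (173 − 129.75 = 43.25→43, 32 − 24 = 8→8, 245 − 183.75 = 61.25→61) → #2B083D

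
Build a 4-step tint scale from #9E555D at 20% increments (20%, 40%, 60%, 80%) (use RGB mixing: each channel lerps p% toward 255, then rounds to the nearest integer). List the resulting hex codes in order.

#B1777D, #C5999E, #D8BBBE, #ECDDDF

#9E555D is rgb(158, 85, 93).
20%: (158 + 19.4 = 177.4→177, 85 + 34 = 119→119, 93 + 32.4 = 125.4→125) → #B1777D
40%: (158 + 38.8 = 196.8→197, 85 + 68 = 153→153, 93 + 64.8 = 157.8→158) → #C5999E
60%: (158 + 58.2 = 216.2→216, 85 + 102 = 187→187, 93 + 97.2 = 190.2→190) → #D8BBBE
80%: (158 + 77.6 = 235.6→236, 85 + 136 = 221→221, 93 + 129.6 = 222.6→223) → #ECDDDF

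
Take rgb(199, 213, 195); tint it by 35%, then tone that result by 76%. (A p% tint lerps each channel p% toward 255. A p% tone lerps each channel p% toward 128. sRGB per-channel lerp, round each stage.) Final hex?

#969895

Lerp each channel 35% toward 255:
  R: 199 + 0.35×(255−199) = 199 + 19.6 = 218.6 → 219
  G: 213 + 0.35×(255−213) = 213 + 14.7 = 227.7 → 228
  B: 195 + 0.35×(255−195) = 195 + 21 = 216 → 216
After the tint: rgb(219, 228, 216) = #DBE4D8.
Per channel, c → c + 0.76(128 − c):
  R: 219 + 0.76×(128−219) = 219 − 69.16 = 149.84 → 150
  G: 228 − 76 = 152 → 152
  B: 216 + 0.76×(128−216) = 216 − 66.88 = 149.12 → 149
rgb(150, 152, 149) = #969895.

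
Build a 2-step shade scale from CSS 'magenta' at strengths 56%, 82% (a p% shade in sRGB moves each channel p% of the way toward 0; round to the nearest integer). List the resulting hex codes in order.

#700070, #2E002E

CSS magenta is rgb(255, 0, 255).
56%: (255 − 142.8 = 112.2→112, 0→0, 255 − 142.8 = 112.2→112) → #700070
82%: (255 − 209.1 = 45.9→46, 0→0, 255 − 209.1 = 45.9→46) → #2E002E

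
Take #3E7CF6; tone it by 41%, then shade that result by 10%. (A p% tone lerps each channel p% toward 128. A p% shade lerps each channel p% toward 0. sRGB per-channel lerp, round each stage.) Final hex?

#3E7CF6 is rgb(62, 124, 246).
Per channel, c → c + 0.41(128 − c):
  R: 62 + 27.06 = 89.06 → 89
  G: 124 + 1.64 = 125.64 → 126
  B: 246 − 48.38 = 197.62 → 198
After the tone: rgb(89, 126, 198) = #597EC6.
A 10% shade moves each channel 10% toward 0:
  R: 89 + 0.1×(0−89) = 89 − 8.9 = 80.1 → 80
  G: 126 − 12.6 = 113.4 → 113
  B: 198 + 0.1×(0−198) = 198 − 19.8 = 178.2 → 178
rgb(80, 113, 178) = #5071B2.

#5071B2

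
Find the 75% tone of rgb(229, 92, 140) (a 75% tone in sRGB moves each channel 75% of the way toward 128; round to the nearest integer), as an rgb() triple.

Per channel, c → c + 0.75(128 − c):
  R: 229 + 0.75×(128−229) = 229 − 75.75 = 153.25 → 153
  G: 92 + 0.75×(128−92) = 92 + 27 = 119 → 119
  B: 140 + 0.75×(128−140) = 140 − 9 = 131 → 131

rgb(153, 119, 131)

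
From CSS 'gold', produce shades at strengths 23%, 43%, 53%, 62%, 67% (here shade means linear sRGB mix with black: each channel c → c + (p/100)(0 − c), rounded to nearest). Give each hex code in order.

#C4A600, #917B00, #786500, #615200, #544700

CSS gold is rgb(255, 215, 0).
23%: (255 − 58.65 = 196.35→196, 215 − 49.45 = 165.55→166, 0→0) → #C4A600
43%: (255 − 109.65 = 145.35→145, 215 − 92.45 = 122.55→123, 0→0) → #917B00
53%: (255 − 135.15 = 119.85→120, 215 − 113.95 = 101.05→101, 0→0) → #786500
62%: (255 − 158.1 = 96.9→97, 215 − 133.3 = 81.7→82, 0→0) → #615200
67%: (255 − 170.85 = 84.15→84, 215 − 144.05 = 70.95→71, 0→0) → #544700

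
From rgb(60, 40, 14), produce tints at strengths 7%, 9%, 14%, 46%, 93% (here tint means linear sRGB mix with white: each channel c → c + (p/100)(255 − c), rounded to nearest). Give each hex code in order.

7%: (60 + 13.65 = 73.65→74, 40 + 15.05 = 55.05→55, 14 + 16.87 = 30.87→31) → #4A371F
9%: (60 + 17.55 = 77.55→78, 40 + 19.35 = 59.35→59, 14 + 21.69 = 35.69→36) → #4E3B24
14%: (60 + 27.3 = 87.3→87, 40 + 30.1 = 70.1→70, 14 + 33.74 = 47.74→48) → #574630
46%: (60 + 89.7 = 149.7→150, 40 + 98.9 = 138.9→139, 14 + 110.86 = 124.86→125) → #968B7D
93%: (60 + 181.35 = 241.35→241, 40 + 199.95 = 239.95→240, 14 + 224.13 = 238.13→238) → #F1F0EE

#4A371F, #4E3B24, #574630, #968B7D, #F1F0EE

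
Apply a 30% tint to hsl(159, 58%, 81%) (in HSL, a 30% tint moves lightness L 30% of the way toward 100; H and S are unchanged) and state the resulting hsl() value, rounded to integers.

L moves 30% from 81 toward 100: 81 + 5.7 = 86.7 → 87.
H and S are unchanged.

hsl(159, 58%, 87%)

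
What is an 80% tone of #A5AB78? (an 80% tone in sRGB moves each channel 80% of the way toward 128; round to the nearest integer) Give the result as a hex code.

#A5AB78 is rgb(165, 171, 120).
Per channel, c → c + 0.8(128 − c):
  R: 165 − 29.6 = 135.4 → 135
  G: 171 + 0.8×(128−171) = 171 − 34.4 = 136.6 → 137
  B: 120 + 0.8×(128−120) = 120 + 6.4 = 126.4 → 126
rgb(135, 137, 126) = #87897E.

#87897E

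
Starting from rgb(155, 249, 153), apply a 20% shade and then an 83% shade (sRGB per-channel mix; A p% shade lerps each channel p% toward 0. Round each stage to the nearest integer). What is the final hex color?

#152215

Per channel, c → c + 0.2(0 − c):
  R: 155 + 0.2×(0−155) = 155 − 31 = 124 → 124
  G: 249 − 49.8 = 199.2 → 199
  B: 153 − 30.6 = 122.4 → 122
After the shade: rgb(124, 199, 122) = #7cc77a.
Per channel, c → c + 0.83(0 − c):
  R: 124 − 102.92 = 21.08 → 21
  G: 199 − 165.17 = 33.83 → 34
  B: 122 + 0.83×(0−122) = 122 − 101.26 = 20.74 → 21
rgb(21, 34, 21) = #152215.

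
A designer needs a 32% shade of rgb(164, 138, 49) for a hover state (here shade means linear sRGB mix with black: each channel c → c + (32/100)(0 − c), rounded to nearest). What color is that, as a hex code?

#705E21

Lerp each channel 32% toward 0:
  R: 164 + 0.32×(0−164) = 164 − 52.48 = 111.52 → 112
  G: 138 + 0.32×(0−138) = 138 − 44.16 = 93.84 → 94
  B: 49 − 15.68 = 33.32 → 33
rgb(112, 94, 33) = #705E21.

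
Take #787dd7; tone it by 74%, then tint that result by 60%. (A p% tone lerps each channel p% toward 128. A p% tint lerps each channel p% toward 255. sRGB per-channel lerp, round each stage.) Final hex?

#cbccd5

#787dd7 is rgb(120, 125, 215).
Lerp each channel 74% toward 128:
  R: 120 + 5.92 = 125.92 → 126
  G: 125 + 0.74×(128−125) = 125 + 2.22 = 127.22 → 127
  B: 215 + 0.74×(128−215) = 215 − 64.38 = 150.62 → 151
After the tone: rgb(126, 127, 151) = #7e7f97.
A 60% tint moves each channel 60% toward 255:
  R: 126 + 0.6×(255−126) = 126 + 77.4 = 203.4 → 203
  G: 127 + 76.8 = 203.8 → 204
  B: 151 + 62.4 = 213.4 → 213
rgb(203, 204, 213) = #cbccd5.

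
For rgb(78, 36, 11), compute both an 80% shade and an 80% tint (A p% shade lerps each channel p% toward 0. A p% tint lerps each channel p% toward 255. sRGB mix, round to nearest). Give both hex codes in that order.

80% shade:
  R: 78 − 62.4 = 15.6 → 16
  G: 36 + 0.8×(0−36) = 36 − 28.8 = 7.2 → 7
  B: 11 − 8.8 = 2.2 → 2
  → #100702
80% tint:
  R: 78 + 0.8×(255−78) = 78 + 141.6 = 219.6 → 220
  G: 36 + 175.2 = 211.2 → 211
  B: 11 + 0.8×(255−11) = 11 + 195.2 = 206.2 → 206
  → #DCD3CE

#100702, #DCD3CE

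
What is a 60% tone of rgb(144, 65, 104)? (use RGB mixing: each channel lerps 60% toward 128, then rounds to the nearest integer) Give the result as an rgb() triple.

rgb(134, 103, 118)

Per channel, c → c + 0.6(128 − c):
  R: 144 + 0.6×(128−144) = 144 − 9.6 = 134.4 → 134
  G: 65 + 0.6×(128−65) = 65 + 37.8 = 102.8 → 103
  B: 104 + 0.6×(128−104) = 104 + 14.4 = 118.4 → 118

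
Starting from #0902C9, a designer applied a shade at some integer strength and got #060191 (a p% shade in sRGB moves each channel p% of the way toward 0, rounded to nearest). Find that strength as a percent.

28%

#0902C9 is rgb(9, 2, 201); #060191 is rgb(6, 1, 145).
On the B channel (widest range): 145 ≈ 201 + (p/100)(0 − 201), so p ≈ 100×(145 − 201)/(0 − 201) = -5600/-201 = 27.86.
p = 28 reproduces all three channels after rounding.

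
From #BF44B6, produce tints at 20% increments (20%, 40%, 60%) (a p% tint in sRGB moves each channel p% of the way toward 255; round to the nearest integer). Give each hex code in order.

#BF44B6 is rgb(191, 68, 182).
20%: (191 + 12.8 = 203.8→204, 68 + 37.4 = 105.4→105, 182 + 14.6 = 196.6→197) → #CC69C5
40%: (191 + 25.6 = 216.6→217, 68 + 74.8 = 142.8→143, 182 + 29.2 = 211.2→211) → #D98FD3
60%: (191 + 38.4 = 229.4→229, 68 + 112.2 = 180.2→180, 182 + 43.8 = 225.8→226) → #E5B4E2

#CC69C5, #D98FD3, #E5B4E2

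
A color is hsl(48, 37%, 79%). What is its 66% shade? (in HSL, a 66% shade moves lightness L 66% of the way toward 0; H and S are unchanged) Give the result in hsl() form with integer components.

hsl(48, 37%, 27%)

L moves 66% from 79 toward 0: 79 − 52.14 = 26.86 → 27.
H and S are unchanged.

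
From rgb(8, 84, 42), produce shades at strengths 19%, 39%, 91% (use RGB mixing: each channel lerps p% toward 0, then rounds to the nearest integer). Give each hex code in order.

#064422, #05331a, #010804

19%: (8 − 1.52 = 6.48→6, 84 − 15.96 = 68.04→68, 42 − 7.98 = 34.02→34) → #064422
39%: (8 − 3.12 = 4.88→5, 84 − 32.76 = 51.24→51, 42 − 16.38 = 25.62→26) → #05331a
91%: (8 − 7.28 = 0.72→1, 84 − 76.44 = 7.56→8, 42 − 38.22 = 3.78→4) → #010804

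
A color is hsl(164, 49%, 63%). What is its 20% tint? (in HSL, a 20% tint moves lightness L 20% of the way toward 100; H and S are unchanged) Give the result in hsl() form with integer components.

L moves 20% from 63 toward 100: 63 + 7.4 = 70.4 → 70.
H and S are unchanged.

hsl(164, 49%, 70%)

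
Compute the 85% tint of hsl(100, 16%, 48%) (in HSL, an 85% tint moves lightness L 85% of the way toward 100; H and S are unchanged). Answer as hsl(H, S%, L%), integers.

hsl(100, 16%, 92%)

L moves 85% from 48 toward 100: 48 + 44.2 = 92.2 → 92.
H and S are unchanged.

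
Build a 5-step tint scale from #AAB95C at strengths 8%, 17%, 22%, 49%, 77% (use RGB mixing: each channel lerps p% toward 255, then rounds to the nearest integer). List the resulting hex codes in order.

#AAB95C is rgb(170, 185, 92).
8%: (170 + 6.8 = 176.8→177, 185 + 5.6 = 190.6→191, 92 + 13.04 = 105.04→105) → #B1BF69
17%: (170 + 14.45 = 184.45→184, 185 + 11.9 = 196.9→197, 92 + 27.71 = 119.71→120) → #B8C578
22%: (170 + 18.7 = 188.7→189, 185 + 15.4 = 200.4→200, 92 + 35.86 = 127.86→128) → #BDC880
49%: (170 + 41.65 = 211.65→212, 185 + 34.3 = 219.3→219, 92 + 79.87 = 171.87→172) → #D4DBAC
77%: (170 + 65.45 = 235.45→235, 185 + 53.9 = 238.9→239, 92 + 125.51 = 217.51→218) → #EBEFDA

#B1BF69, #B8C578, #BDC880, #D4DBAC, #EBEFDA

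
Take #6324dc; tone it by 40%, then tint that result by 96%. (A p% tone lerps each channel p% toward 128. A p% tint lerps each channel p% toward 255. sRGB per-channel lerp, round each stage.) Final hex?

#6324dc is rgb(99, 36, 220).
A 40% tone moves each channel 40% toward 128:
  R: 99 + 11.6 = 110.6 → 111
  G: 36 + 0.4×(128−36) = 36 + 36.8 = 72.8 → 73
  B: 220 − 36.8 = 183.2 → 183
After the tone: rgb(111, 73, 183) = #6f49b7.
Per channel, c → c + 0.96(255 − c):
  R: 111 + 0.96×(255−111) = 111 + 138.24 = 249.24 → 249
  G: 73 + 0.96×(255−73) = 73 + 174.72 = 247.72 → 248
  B: 183 + 0.96×(255−183) = 183 + 69.12 = 252.12 → 252
rgb(249, 248, 252) = #f9f8fc.

#f9f8fc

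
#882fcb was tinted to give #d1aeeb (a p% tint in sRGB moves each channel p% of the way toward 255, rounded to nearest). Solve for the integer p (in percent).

61%

#882fcb is rgb(136, 47, 203); #d1aeeb is rgb(209, 174, 235).
On the G channel (widest range): 174 ≈ 47 + (p/100)(255 − 47), so p ≈ 100×(174 − 47)/(255 − 47) = 12700/208 = 61.06.
p = 61 reproduces all three channels after rounding.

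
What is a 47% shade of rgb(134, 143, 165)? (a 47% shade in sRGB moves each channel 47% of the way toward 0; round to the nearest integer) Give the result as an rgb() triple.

Per channel, c → c + 0.47(0 − c):
  R: 134 + 0.47×(0−134) = 134 − 62.98 = 71.02 → 71
  G: 143 − 67.21 = 75.79 → 76
  B: 165 + 0.47×(0−165) = 165 − 77.55 = 87.45 → 87

rgb(71, 76, 87)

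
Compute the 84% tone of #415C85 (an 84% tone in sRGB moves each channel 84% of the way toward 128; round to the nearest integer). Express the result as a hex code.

#415C85 is rgb(65, 92, 133).
An 84% tone moves each channel 84% toward 128:
  R: 65 + 0.84×(128−65) = 65 + 52.92 = 117.92 → 118
  G: 92 + 0.84×(128−92) = 92 + 30.24 = 122.24 → 122
  B: 133 − 4.2 = 128.8 → 129
rgb(118, 122, 129) = #767A81.

#767A81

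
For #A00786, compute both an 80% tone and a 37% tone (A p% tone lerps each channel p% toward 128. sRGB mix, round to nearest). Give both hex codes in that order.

#866881, #943484

#A00786 is rgb(160, 7, 134).
80% tone:
  R: 160 − 25.6 = 134.4 → 134
  G: 7 + 0.8×(128−7) = 7 + 96.8 = 103.8 → 104
  B: 134 + 0.8×(128−134) = 134 − 4.8 = 129.2 → 129
  → #866881
37% tone:
  R: 160 − 11.84 = 148.16 → 148
  G: 7 + 44.77 = 51.77 → 52
  B: 134 + 0.37×(128−134) = 134 − 2.22 = 131.78 → 132
  → #943484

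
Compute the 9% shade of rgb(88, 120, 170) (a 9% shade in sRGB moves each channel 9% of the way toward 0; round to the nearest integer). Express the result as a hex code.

#506D9B

A 9% shade moves each channel 9% toward 0:
  R: 88 − 7.92 = 80.08 → 80
  G: 120 − 10.8 = 109.2 → 109
  B: 170 + 0.09×(0−170) = 170 − 15.3 = 154.7 → 155
rgb(80, 109, 155) = #506D9B.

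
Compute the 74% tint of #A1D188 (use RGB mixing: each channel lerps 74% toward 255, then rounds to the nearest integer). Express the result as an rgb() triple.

rgb(231, 243, 224)

#A1D188 is rgb(161, 209, 136).
Per channel, c → c + 0.74(255 − c):
  R: 161 + 69.56 = 230.56 → 231
  G: 209 + 34.04 = 243.04 → 243
  B: 136 + 88.06 = 224.06 → 224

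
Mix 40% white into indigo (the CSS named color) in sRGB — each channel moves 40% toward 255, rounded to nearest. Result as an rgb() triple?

rgb(147, 102, 180)

CSS indigo is rgb(75, 0, 130).
Lerp each channel 40% toward 255:
  R: 75 + 0.4×(255−75) = 75 + 72 = 147 → 147
  G: 0 + 0.4×(255−0) = 0 + 102 = 102 → 102
  B: 130 + 0.4×(255−130) = 130 + 50 = 180 → 180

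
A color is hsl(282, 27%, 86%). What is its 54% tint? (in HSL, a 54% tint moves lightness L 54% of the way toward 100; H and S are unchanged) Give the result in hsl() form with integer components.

L moves 54% from 86 toward 100: 86 + 7.56 = 93.56 → 94.
H and S are unchanged.

hsl(282, 27%, 94%)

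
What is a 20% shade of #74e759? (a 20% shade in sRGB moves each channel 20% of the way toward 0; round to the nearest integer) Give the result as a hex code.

#74e759 is rgb(116, 231, 89).
Lerp each channel 20% toward 0:
  R: 116 − 23.2 = 92.8 → 93
  G: 231 + 0.2×(0−231) = 231 − 46.2 = 184.8 → 185
  B: 89 + 0.2×(0−89) = 89 − 17.8 = 71.2 → 71
rgb(93, 185, 71) = #5db947.

#5db947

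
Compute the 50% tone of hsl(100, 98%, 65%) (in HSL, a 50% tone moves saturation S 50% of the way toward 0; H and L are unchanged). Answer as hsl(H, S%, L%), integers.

S moves 50% from 98 toward 0: 98 − 49 = 49 → 49.
H and L are unchanged.

hsl(100, 49%, 65%)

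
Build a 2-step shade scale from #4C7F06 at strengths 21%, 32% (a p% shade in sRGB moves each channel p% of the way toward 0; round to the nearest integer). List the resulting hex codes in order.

#3C6405, #345604

#4C7F06 is rgb(76, 127, 6).
21%: (76 − 15.96 = 60.04→60, 127 − 26.67 = 100.33→100, 6 − 1.26 = 4.74→5) → #3C6405
32%: (76 − 24.32 = 51.68→52, 127 − 40.64 = 86.36→86, 6 − 1.92 = 4.08→4) → #345604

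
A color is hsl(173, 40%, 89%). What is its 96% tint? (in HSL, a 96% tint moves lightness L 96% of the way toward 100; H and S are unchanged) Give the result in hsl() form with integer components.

hsl(173, 40%, 100%)

L moves 96% from 89 toward 100: 89 + 10.56 = 99.56 → 100.
H and S are unchanged.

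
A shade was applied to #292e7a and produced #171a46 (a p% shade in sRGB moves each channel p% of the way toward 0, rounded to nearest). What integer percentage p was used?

#292e7a is rgb(41, 46, 122); #171a46 is rgb(23, 26, 70).
On the B channel (widest range): 70 ≈ 122 + (p/100)(0 − 122), so p ≈ 100×(70 − 122)/(0 − 122) = -5200/-122 = 42.62.
p = 43 reproduces all three channels after rounding.

43%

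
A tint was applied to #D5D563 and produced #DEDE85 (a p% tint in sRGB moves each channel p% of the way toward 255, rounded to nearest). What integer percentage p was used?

#D5D563 is rgb(213, 213, 99); #DEDE85 is rgb(222, 222, 133).
On the B channel (widest range): 133 ≈ 99 + (p/100)(255 − 99), so p ≈ 100×(133 − 99)/(255 − 99) = 3400/156 = 21.79.
p = 22 reproduces all three channels after rounding.

22%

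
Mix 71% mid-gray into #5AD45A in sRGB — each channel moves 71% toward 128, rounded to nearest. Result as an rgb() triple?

#5AD45A is rgb(90, 212, 90).
Per channel, c → c + 0.71(128 − c):
  R: 90 + 26.98 = 116.98 → 117
  G: 212 + 0.71×(128−212) = 212 − 59.64 = 152.36 → 152
  B: 90 + 0.71×(128−90) = 90 + 26.98 = 116.98 → 117

rgb(117, 152, 117)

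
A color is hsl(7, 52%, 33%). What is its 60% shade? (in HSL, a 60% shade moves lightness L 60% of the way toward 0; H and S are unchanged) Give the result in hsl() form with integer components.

L moves 60% from 33 toward 0: 33 − 19.8 = 13.2 → 13.
H and S are unchanged.

hsl(7, 52%, 13%)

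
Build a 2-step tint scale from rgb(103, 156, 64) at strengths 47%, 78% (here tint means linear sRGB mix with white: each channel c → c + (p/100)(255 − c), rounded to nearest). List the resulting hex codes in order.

47%: (103 + 71.44 = 174.44→174, 156 + 46.53 = 202.53→203, 64 + 89.77 = 153.77→154) → #AECB9A
78%: (103 + 118.56 = 221.56→222, 156 + 77.22 = 233.22→233, 64 + 148.98 = 212.98→213) → #DEE9D5

#AECB9A, #DEE9D5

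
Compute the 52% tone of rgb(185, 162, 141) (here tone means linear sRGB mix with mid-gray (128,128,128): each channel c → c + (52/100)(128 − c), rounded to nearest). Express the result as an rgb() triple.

Per channel, c → c + 0.52(128 − c):
  R: 185 + 0.52×(128−185) = 185 − 29.64 = 155.36 → 155
  G: 162 − 17.68 = 144.32 → 144
  B: 141 − 6.76 = 134.24 → 134

rgb(155, 144, 134)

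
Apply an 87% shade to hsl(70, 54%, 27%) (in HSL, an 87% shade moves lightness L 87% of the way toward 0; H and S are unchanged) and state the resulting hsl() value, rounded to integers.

hsl(70, 54%, 4%)

L moves 87% from 27 toward 0: 27 − 23.49 = 3.51 → 4.
H and S are unchanged.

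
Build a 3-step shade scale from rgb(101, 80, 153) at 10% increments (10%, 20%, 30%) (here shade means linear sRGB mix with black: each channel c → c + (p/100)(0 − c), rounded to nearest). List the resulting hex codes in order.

#5B488A, #51407A, #47386B

10%: (101 − 10.1 = 90.9→91, 80 − 8 = 72→72, 153 − 15.3 = 137.7→138) → #5B488A
20%: (101 − 20.2 = 80.8→81, 80 − 16 = 64→64, 153 − 30.6 = 122.4→122) → #51407A
30%: (101 − 30.3 = 70.7→71, 80 − 24 = 56→56, 153 − 45.9 = 107.1→107) → #47386B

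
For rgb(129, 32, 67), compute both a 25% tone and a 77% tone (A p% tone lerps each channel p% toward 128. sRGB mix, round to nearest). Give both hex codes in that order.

25% tone:
  R: 129 − 0.25 = 128.75 → 129
  G: 32 + 0.25×(128−32) = 32 + 24 = 56 → 56
  B: 67 + 0.25×(128−67) = 67 + 15.25 = 82.25 → 82
  → #813852
77% tone:
  R: 129 + 0.77×(128−129) = 129 − 0.77 = 128.23 → 128
  G: 32 + 0.77×(128−32) = 32 + 73.92 = 105.92 → 106
  B: 67 + 46.97 = 113.97 → 114
  → #806a72

#813852, #806a72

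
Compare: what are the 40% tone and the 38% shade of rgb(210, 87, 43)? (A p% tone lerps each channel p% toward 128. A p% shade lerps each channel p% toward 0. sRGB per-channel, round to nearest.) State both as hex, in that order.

40% tone:
  R: 210 − 32.8 = 177.2 → 177
  G: 87 + 16.4 = 103.4 → 103
  B: 43 + 34 = 77 → 77
  → #b1674d
38% shade:
  R: 210 + 0.38×(0−210) = 210 − 79.8 = 130.2 → 130
  G: 87 + 0.38×(0−87) = 87 − 33.06 = 53.94 → 54
  B: 43 − 16.34 = 26.66 → 27
  → #82361b

#b1674d, #82361b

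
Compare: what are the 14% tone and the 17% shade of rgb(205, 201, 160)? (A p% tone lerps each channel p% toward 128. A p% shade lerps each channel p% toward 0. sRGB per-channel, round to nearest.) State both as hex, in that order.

14% tone:
  R: 205 − 10.78 = 194.22 → 194
  G: 201 − 10.22 = 190.78 → 191
  B: 160 − 4.48 = 155.52 → 156
  → #c2bf9c
17% shade:
  R: 205 − 34.85 = 170.15 → 170
  G: 201 + 0.17×(0−201) = 201 − 34.17 = 166.83 → 167
  B: 160 + 0.17×(0−160) = 160 − 27.2 = 132.8 → 133
  → #aaa785

#c2bf9c, #aaa785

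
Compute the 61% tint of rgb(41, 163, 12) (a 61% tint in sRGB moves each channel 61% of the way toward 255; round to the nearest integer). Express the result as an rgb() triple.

rgb(172, 219, 160)

Per channel, c → c + 0.61(255 − c):
  R: 41 + 0.61×(255−41) = 41 + 130.54 = 171.54 → 172
  G: 163 + 0.61×(255−163) = 163 + 56.12 = 219.12 → 219
  B: 12 + 0.61×(255−12) = 12 + 148.23 = 160.23 → 160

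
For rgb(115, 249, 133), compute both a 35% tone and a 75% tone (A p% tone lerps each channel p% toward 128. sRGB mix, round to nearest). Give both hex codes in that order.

#78CF83, #7D9E81

35% tone:
  R: 115 + 4.55 = 119.55 → 120
  G: 249 + 0.35×(128−249) = 249 − 42.35 = 206.65 → 207
  B: 133 + 0.35×(128−133) = 133 − 1.75 = 131.25 → 131
  → #78CF83
75% tone:
  R: 115 + 9.75 = 124.75 → 125
  G: 249 + 0.75×(128−249) = 249 − 90.75 = 158.25 → 158
  B: 133 + 0.75×(128−133) = 133 − 3.75 = 129.25 → 129
  → #7D9E81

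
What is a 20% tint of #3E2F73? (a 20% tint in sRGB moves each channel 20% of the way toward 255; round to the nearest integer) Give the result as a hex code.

#3E2F73 is rgb(62, 47, 115).
Per channel, c → c + 0.2(255 − c):
  R: 62 + 0.2×(255−62) = 62 + 38.6 = 100.6 → 101
  G: 47 + 0.2×(255−47) = 47 + 41.6 = 88.6 → 89
  B: 115 + 28 = 143 → 143
rgb(101, 89, 143) = #65598F.

#65598F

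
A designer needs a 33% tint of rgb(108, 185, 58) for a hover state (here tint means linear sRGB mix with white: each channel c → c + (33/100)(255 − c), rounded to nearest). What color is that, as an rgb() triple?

rgb(157, 208, 123)

A 33% tint moves each channel 33% toward 255:
  R: 108 + 0.33×(255−108) = 108 + 48.51 = 156.51 → 157
  G: 185 + 0.33×(255−185) = 185 + 23.1 = 208.1 → 208
  B: 58 + 0.33×(255−58) = 58 + 65.01 = 123.01 → 123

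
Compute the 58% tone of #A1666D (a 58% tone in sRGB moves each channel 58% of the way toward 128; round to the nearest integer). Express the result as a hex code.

#8E7578

#A1666D is rgb(161, 102, 109).
Lerp each channel 58% toward 128:
  R: 161 + 0.58×(128−161) = 161 − 19.14 = 141.86 → 142
  G: 102 + 0.58×(128−102) = 102 + 15.08 = 117.08 → 117
  B: 109 + 0.58×(128−109) = 109 + 11.02 = 120.02 → 120
rgb(142, 117, 120) = #8E7578.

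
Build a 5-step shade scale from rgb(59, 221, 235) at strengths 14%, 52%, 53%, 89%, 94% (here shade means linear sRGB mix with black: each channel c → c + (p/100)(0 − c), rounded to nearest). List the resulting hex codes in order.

#33BECA, #1C6A71, #1C686E, #06181A, #040D0E

14%: (59 − 8.26 = 50.74→51, 221 − 30.94 = 190.06→190, 235 − 32.9 = 202.1→202) → #33BECA
52%: (59 − 30.68 = 28.32→28, 221 − 114.92 = 106.08→106, 235 − 122.2 = 112.8→113) → #1C6A71
53%: (59 − 31.27 = 27.73→28, 221 − 117.13 = 103.87→104, 235 − 124.55 = 110.45→110) → #1C686E
89%: (59 − 52.51 = 6.49→6, 221 − 196.69 = 24.31→24, 235 − 209.15 = 25.85→26) → #06181A
94%: (59 − 55.46 = 3.54→4, 221 − 207.74 = 13.26→13, 235 − 220.9 = 14.1→14) → #040D0E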